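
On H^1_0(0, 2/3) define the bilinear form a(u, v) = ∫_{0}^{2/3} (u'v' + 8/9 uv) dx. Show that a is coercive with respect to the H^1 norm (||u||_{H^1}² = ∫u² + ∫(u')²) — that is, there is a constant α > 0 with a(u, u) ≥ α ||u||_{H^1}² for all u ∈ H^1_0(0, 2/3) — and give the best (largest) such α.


α = (32 + 81*π^2)/(9*(4 + 9*π^2))

Coercivity of a(·,·) on H^1_0(0, 2/3) means a(u, u) ≥ α ||u||_{H^1}² for every u ∈ H^1_0.
The interval has length L = 2/3, and Poincaré/coercivity depend only on L. Here a(u, u) = ∫(u')² + (8/9)·∫u².
Here 0 < c = 8/9 < 1. The condition a(u,u) ≥ α||u||_{H^1}² reads (1−α)∫(u')² ≥ (α−c)∫u². Any admissible α is ≤ 1 (rapidly oscillating u have ∫u²/∫(u')² → 0), and α = 1 would force 0 ≥ (1−c)∫u², impossible since c < 1; so 1−α > 0. By the sharp Poincaré inequality on H^1_0 of an interval of length L, ∫(u')² ≥ (π/L)²∫u² with equality for the first sine mode sin(π(x−x₀)/L) (x₀ the left endpoint), so the inequality holds for all u iff (1−α)(π/L)² ≥ α − c, i.e. α ≤ ((π/L)² + c)/((π/L)² + 1) = (1 + c(L/π)²)/(1 + (L/π)²). With (π/L)² = 9*π^2/4 and c = 8/9, the largest admissible constant is α = ((π/L)² + c)/((π/L)² + 1).
Simplifying, α = (32 + 81*π^2)/(9*(4 + 9*π^2)).


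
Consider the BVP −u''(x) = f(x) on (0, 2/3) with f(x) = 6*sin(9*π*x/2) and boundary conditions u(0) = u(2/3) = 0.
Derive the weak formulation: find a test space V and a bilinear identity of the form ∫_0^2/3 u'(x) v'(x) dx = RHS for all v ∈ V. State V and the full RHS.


V = H^1_0(0, 2/3) (so v(0) = v(2/3) = 0); weak form: ∫_0^2/3 u'v' dx = ∫_0^2/3 (6*sin(9*π*x/2)) v dx for all v ∈ V.

Multiply both sides by a test function v and integrate from 0 to 2/3:
  ∫_0^2/3 −u''(x) v(x) dx = ∫_0^2/3 f(x) v(x) dx.
Integrate the LHS by parts once:
  ∫_0^2/3 −u'' v dx = −[u'(x) v(x)]_0^2/3 + ∫_0^2/3 u'(x) v'(x) dx.
Thus ∫_0^2/3 u'(x) v'(x) dx = ∫_0^2/3 f(x) v(x) dx + [u'(x) v(x)]_0^2/3.
Choose V so that boundary terms are either known or forced to vanish.
u is Dirichlet: u(0) = u(2/3) = 0. Let V = H^1_0(0, 2/3); then v(0) = v(2/3) = 0, and [u' v]_0^2/3 = 0.
Weak formulation: find u (satisfying any essential BC) such that ∫_0^2/3 u'(x) v'(x) dx = ∫_0^2/3 f v dx for all v ∈ V.
Substituting f(x) = 6*sin(9*π*x/2), the right-hand side is ∫_0^2/3 (6*sin(9*π*x/2)) v dx.


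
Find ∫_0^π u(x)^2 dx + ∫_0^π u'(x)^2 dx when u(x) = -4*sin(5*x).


||u||_{H^1(0,π)}^2 = 208*π

u'(x) = -20*cos(5*x).
Expand u² and (u')² and integrate term by term on (0, π), using: for integers n ≥ 1, ∫_0^π sin²(nx) dx = ∫_0^π cos²(nx) dx = π/2; for n ≠ n', ∫_0^π sin(nx)sin(n'x) dx = ∫_0^π cos(nx)cos(n'x) dx = 0; and by product-to-sum, ∫_0^π sin(nx)cos(n'x) dx = ½∫_0^π [sin((n+n')x) + sin((n−n')x)] dx, which is 0 when n+n' is even and 2n/(n²−n'²) when n+n' is odd (it need not vanish on (0, π)).
  u² squared terms: (-4)²·∫sin(5x)² dx = 16·π/2 = 8*π.
  So ∫_0^π u² dx = 8*π.
  (u')² squared terms: (-20)²·∫cos(5x)² dx = 400·π/2 = 200*π.
  So ∫_0^π (u')² dx = 200*π.
||u||_{H^1}^2 = (8*π) + (200*π) = 208*π.


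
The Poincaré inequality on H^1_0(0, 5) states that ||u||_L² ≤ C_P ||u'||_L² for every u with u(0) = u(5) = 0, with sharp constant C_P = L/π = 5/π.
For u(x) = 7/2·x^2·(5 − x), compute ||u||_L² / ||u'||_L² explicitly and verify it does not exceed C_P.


||u||_L² / ||u'||_L² = 5*sqrt(14)/14 < C_P = 5/π.

u(x) = 7/2·x^2·(5 − x), so u'(x) = 7*x*(10 - 3*x)/2.
u(x) = 7/2·x^2·(5 − x) vanishes at x = 0 and x = 5, so u ∈ H^1_0(0, 5). Differentiate via the product rule and integrate the resulting polynomials term by term.
  ∫_0^5 u² dx = ∫_0^5 (49*x^6/4 - 245*x^5/2 + 1225*x^4/4) dx. Term by term:
    ∫_0^5 49*x^6/4 dx = 546875/4;  ∫_0^5 -245*x^5/2 dx = -3828125/12;  ∫_0^5 1225*x^4/4 dx = 765625/4.
  Sum: 546875/4 − 3828125/12 + 765625/4 = 109375/12.
  ∫_0^5 (u')² dx = ∫_0^5 (441*x^4/4 - 735*x^3 + 1225*x^2) dx. Term by term:
    ∫_0^5 441*x^4/4 dx = 275625/4;  ∫_0^5 -735*x^3 dx = -459375/4;  ∫_0^5 1225*x^2 dx = 153125/3.
  Sum: 275625/4 − 459375/4 + 153125/3 = 30625/6.
∫_0^5 u² dx = 109375/12, so ||u||_L² = 125*sqrt(21)/6.
∫_0^5 (u')² dx = 30625/6, so ||u'||_L² = 175*sqrt(6)/6.
Ratio ||u||_L² / ||u'||_L² = 5*sqrt(14)/14.
Sharp Poincaré constant on H^1_0(0, 5) is C_P = L/π = 5/π, achieved by sin(π/5·x).
A polynomial bump cannot attain the sharp Poincaré constant (only the first sine eigenfunction does), so the ratio is strictly less than C_P, consistent with ||u||_L² ≤ C_P ||u'||_L².


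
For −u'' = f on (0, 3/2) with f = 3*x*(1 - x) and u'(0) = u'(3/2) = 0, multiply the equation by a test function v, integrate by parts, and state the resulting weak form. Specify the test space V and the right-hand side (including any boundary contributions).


V = H^1(0, 3/2) (no boundary constraint on v; u is determined up to an additive constant); weak form: ∫_0^3/2 u'v' dx = ∫_0^3/2 (3*x*(1 - x)) v dx for all v ∈ V.

Multiply both sides by a test function v and integrate from 0 to 3/2:
  ∫_0^3/2 −u''(x) v(x) dx = ∫_0^3/2 f(x) v(x) dx.
Integrate the LHS by parts once:
  ∫_0^3/2 −u'' v dx = −[u'(x) v(x)]_0^3/2 + ∫_0^3/2 u'(x) v'(x) dx.
Thus ∫_0^3/2 u'(x) v'(x) dx = ∫_0^3/2 f(x) v(x) dx + [u'(x) v(x)]_0^3/2.
Choose V so that boundary terms are either known or forced to vanish.
u has homogeneous Neumann: u'(0) = u'(3/2) = 0. So [u' v]_0^3/2 = 0·v(3/2) − 0·v(0) = 0 for any v; take V = H^1(0, 3/2).
Weak formulation: find u (satisfying any essential BC) such that ∫_0^3/2 u'(x) v'(x) dx = ∫_0^3/2 f v dx for all v ∈ V (homogeneous Neumann, so boundary terms vanish).
Substituting f(x) = 3*x*(1 - x), the right-hand side is ∫_0^3/2 (3*x*(1 - x)) v dx.
Compatibility check (pure Neumann): taking v ≡ 1 ∈ V gives 0 = ∫_0^3/2 f dx + (0) − (0), i.e. ∫_0^3/2 f dx must equal u'(0) − u'(3/2) = 0. Indeed ∫_0^3/2 (3*x*(1 - x)) dx = 0, so the data are compatible. The solution is then unique only up to an additive constant (fix it e.g. by requiring ∫_0^3/2 u dx = 0).


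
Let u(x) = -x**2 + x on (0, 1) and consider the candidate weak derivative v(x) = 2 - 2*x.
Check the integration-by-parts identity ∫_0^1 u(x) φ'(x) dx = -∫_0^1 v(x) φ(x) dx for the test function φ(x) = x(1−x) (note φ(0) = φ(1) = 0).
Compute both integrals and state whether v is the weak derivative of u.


LHS = 0, RHS = -1/6. No, v is not the weak derivative of u.

u(x) = -x**2 + x, classical derivative u'(x) = 1 - 2*x.
φ(x) = x(1−x), so φ'(x) = 1 - 2*x.
Note φ(0) = φ(1) = 0, so the boundary term u·φ vanishes.
LHS = ∫_0^1 u(x) φ'(x) dx = ∫_0^1 (2*x^3 - 3*x^2 + x) dx. Term by term:
  ∫_0^1 2*x^3 dx = 1/2;  ∫_0^1 -3*x^2 dx = -1;  ∫_0^1 x dx = 1/2.
Sum: 1/2 − 1 + 1/2 = 0.
So LHS = 0.
∫_0^1 v(x) φ(x) dx = ∫_0^1 (2*x^3 - 4*x^2 + 2*x) dx. Term by term:
  ∫_0^1 2*x^3 dx = 1/2;  ∫_0^1 -4*x^2 dx = -4/3;  ∫_0^1 2*x dx = 1.
Sum: 1/2 − 4/3 + 1 = 1/6.
So RHS = -∫_0^1 v(x) φ(x) dx = -1/6.
LHS − RHS = 1/6 ≠ 0, so the identity fails.
(For a valid weak derivative the identity must hold for EVERY test function, in particular this one. The failure shows v is NOT the weak derivative of u.)
Correct weak derivative would be u'(x) = 1 - 2*x.


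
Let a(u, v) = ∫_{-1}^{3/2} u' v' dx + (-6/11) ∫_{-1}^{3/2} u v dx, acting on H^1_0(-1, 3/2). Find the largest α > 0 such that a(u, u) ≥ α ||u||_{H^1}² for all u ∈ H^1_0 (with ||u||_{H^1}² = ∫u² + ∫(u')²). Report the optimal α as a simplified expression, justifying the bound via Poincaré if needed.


α = 2*(-75 + 22*π^2)/(11*(25 + 4*π^2))

Coercivity of a(·,·) on H^1_0(-1, 3/2) means a(u, u) ≥ α ||u||_{H^1}² for every u ∈ H^1_0.
The interval has length L = 5/2, and Poincaré/coercivity depend only on L. Here a(u, u) = ∫(u')² + (-6/11)·∫u².
Here c = -6/11 < 0 with |c| < (π/L)² = 4*π^2/25, so coercivity still holds. The condition a(u,u) ≥ α||u||_{H^1}² reads (1−α)∫(u')² ≥ (α−c)∫u². Any admissible α is ≤ 1 (rapidly oscillating u have ∫u²/∫(u')² → 0), and α = 1 would force 0 ≥ (1−c)∫u², impossible since c < 1; so 1−α > 0. By the sharp Poincaré inequality on H^1_0 of an interval of length L, ∫(u')² ≥ (π/L)²∫u² with equality for the first sine mode sin(π(x−x₀)/L) (x₀ the left endpoint), so the inequality holds for all u iff (1−α)(π/L)² ≥ α − c, i.e. α ≤ ((π/L)² + c)/((π/L)² + 1) = (1 + c(L/π)²)/(1 + (L/π)²). (Direct route, valid since c ≤ 0: Poincaré gives c∫u² ≥ c(L/π)²∫(u')², so a(u,u) ≥ (1 + c(L/π)²)∫(u')², while ||u||_{H^1}² ≤ (1 + (L/π)²)∫(u')²; dividing yields the same α.) With (π/L)² = 4*π^2/25 and c = -6/11, the largest admissible constant is α = ((π/L)² + c)/((π/L)² + 1).
Simplifying, α = 2*(-75 + 22*π^2)/(11*(25 + 4*π^2)).


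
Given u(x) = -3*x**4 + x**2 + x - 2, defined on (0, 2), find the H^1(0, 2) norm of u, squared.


||u||_{H^1}^2 = 56114/21

The H^1 norm (squared) on an interval (0, L) is
  ||u||_{H^1}^2 = ∫_0^L u(x)^2 dx + ∫_0^L u'(x)^2 dx.
Compute u'(x) = -12*x**3 + 2*x + 1.
Then u(x)^2 = 9*x**8 - 6*x**6 - 6*x**5 + 13*x**4 + 2*x**3 - 3*x**2 - 4*x + 4 and u'(x)^2 = 144*x**6 - 48*x**4 - 24*x**3 + 4*x**2 + 4*x + 1.
Integrate each monomial from 0 to 2 using ∫_0^2 c·x^n dx = c·2^(n+1)/(n+1):
  ∫_0^2 u(x)^2 dx = ∫_0^2 (9*x^8 - 6*x^6 - 6*x^5 + 13*x^4 + 2*x^3 - 3*x^2 - 4*x + 4) dx. Term by term:
    ∫_0^2 9*x^8 dx = 512;  ∫_0^2 -6*x^6 dx = -768/7;  ∫_0^2 -6*x^5 dx = -64;
    ∫_0^2 13*x^4 dx = 416/5;  ∫_0^2 2*x^3 dx = 8;  ∫_0^2 -3*x^2 dx = -8;
    ∫_0^2 -4*x dx = -8;  ∫_0^2 4 dx = 8.
  Sum: 512 − 768/7 − 64 + 416/5 + 8 − 8 − 8 + 8 = 14752/35.
  ∫_0^2 u'(x)^2 dx = ∫_0^2 (144*x^6 - 48*x^4 - 24*x^3 + 4*x^2 + 4*x + 1) dx. Term by term:
    ∫_0^2 144*x^6 dx = 18432/7;  ∫_0^2 -48*x^4 dx = -1536/5;  ∫_0^2 -24*x^3 dx = -96;
    ∫_0^2 4*x^2 dx = 32/3;  ∫_0^2 4*x dx = 8;  ∫_0^2 1 dx = 2.
  Sum: 18432/7 − 1536/5 − 96 + 32/3 + 8 + 2 = 236314/105.
Adding: ||u||_{H^1}^2 = 14752/35 + 236314/105 = 56114/21.


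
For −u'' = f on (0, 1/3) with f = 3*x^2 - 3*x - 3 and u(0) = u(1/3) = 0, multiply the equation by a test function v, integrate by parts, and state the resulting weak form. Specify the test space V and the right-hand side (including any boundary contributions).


V = H^1_0(0, 1/3) (so v(0) = v(1/3) = 0); weak form: ∫_0^1/3 u'v' dx = ∫_0^1/3 (3*x^2 - 3*x - 3) v dx for all v ∈ V.

Multiply both sides by a test function v and integrate from 0 to 1/3:
  ∫_0^1/3 −u''(x) v(x) dx = ∫_0^1/3 f(x) v(x) dx.
Integrate the LHS by parts once:
  ∫_0^1/3 −u'' v dx = −[u'(x) v(x)]_0^1/3 + ∫_0^1/3 u'(x) v'(x) dx.
Thus ∫_0^1/3 u'(x) v'(x) dx = ∫_0^1/3 f(x) v(x) dx + [u'(x) v(x)]_0^1/3.
Choose V so that boundary terms are either known or forced to vanish.
u is Dirichlet: u(0) = u(1/3) = 0. Let V = H^1_0(0, 1/3); then v(0) = v(1/3) = 0, and [u' v]_0^1/3 = 0.
Weak formulation: find u (satisfying any essential BC) such that ∫_0^1/3 u'(x) v'(x) dx = ∫_0^1/3 f v dx for all v ∈ V.
Substituting f(x) = 3*x^2 - 3*x - 3, the right-hand side is ∫_0^1/3 (3*x^2 - 3*x - 3) v dx.


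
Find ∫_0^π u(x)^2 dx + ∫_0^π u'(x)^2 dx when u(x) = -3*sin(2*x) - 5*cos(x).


||u||_{H^1(0,π)}^2 = 80 + 95*π/2

u'(x) = 5*sin(x) - 6*cos(2*x).
Expand u² and (u')² and integrate term by term on (0, π), using: for integers n ≥ 1, ∫_0^π sin²(nx) dx = ∫_0^π cos²(nx) dx = π/2; for n ≠ n', ∫_0^π sin(nx)sin(n'x) dx = ∫_0^π cos(nx)cos(n'x) dx = 0; and by product-to-sum, ∫_0^π sin(nx)cos(n'x) dx = ½∫_0^π [sin((n+n')x) + sin((n−n')x)] dx, which is 0 when n+n' is even and 2n/(n²−n'²) when n+n' is odd (it need not vanish on (0, π)).
  u² squared terms: (-5)²·∫cos(x)² dx = 25·π/2 = 25*π/2;  (-3)²·∫sin(2x)² dx = 9·π/2 = 9*π/2.
  u² cross terms: 2·(-5)·(-3)·∫cos(x)·sin(2x) dx = 30·(4/3) = 40.
  So ∫_0^π u² dx = 25*π/2 + 9*π/2 + 40 = 40 + 17*π.
  (u')² squared terms: (-6)²·∫cos(2x)² dx = 36·π/2 = 18*π;  (5)²·∫sin(x)² dx = 25·π/2 = 25*π/2.
  (u')² cross terms: 2·(-6)·(5)·∫cos(2x)·sin(x) dx = -60·(-2/3) = 40.
  So ∫_0^π (u')² dx = 18*π + 25*π/2 + 40 = 40 + 61*π/2.
||u||_{H^1}^2 = (40 + 17*π) + (40 + 61*π/2) = 80 + 95*π/2.


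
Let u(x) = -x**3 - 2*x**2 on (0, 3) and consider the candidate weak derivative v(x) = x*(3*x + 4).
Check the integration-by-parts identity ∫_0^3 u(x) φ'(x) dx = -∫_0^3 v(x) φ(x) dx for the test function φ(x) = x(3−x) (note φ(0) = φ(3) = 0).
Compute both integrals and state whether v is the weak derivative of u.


LHS = 1269/20, RHS = -1269/20. No, v is not the weak derivative of u.

u(x) = -x**3 - 2*x**2, classical derivative u'(x) = -3*x**2 - 4*x.
φ(x) = x(3−x), so φ'(x) = 3 - 2*x.
Note φ(0) = φ(3) = 0, so the boundary term u·φ vanishes.
LHS = ∫_0^3 u(x) φ'(x) dx = ∫_0^3 (2*x^4 + x^3 - 6*x^2) dx. Term by term:
  ∫_0^3 2*x^4 dx = 486/5;  ∫_0^3 x^3 dx = 81/4;  ∫_0^3 -6*x^2 dx = -54.
Sum: 486/5 + 81/4 − 54 = 1269/20.
So LHS = 1269/20.
∫_0^3 v(x) φ(x) dx = ∫_0^3 (-3*x^4 + 5*x^3 + 12*x^2) dx. Term by term:
  ∫_0^3 -3*x^4 dx = -729/5;  ∫_0^3 5*x^3 dx = 405/4;  ∫_0^3 12*x^2 dx = 108.
Sum: -729/5 + 405/4 + 108 = 1269/20.
So RHS = -∫_0^3 v(x) φ(x) dx = -1269/20.
LHS − RHS = 1269/10 ≠ 0, so the identity fails.
(For a valid weak derivative the identity must hold for EVERY test function, in particular this one. The failure shows v is NOT the weak derivative of u.)
Correct weak derivative would be u'(x) = -3*x**2 - 4*x.


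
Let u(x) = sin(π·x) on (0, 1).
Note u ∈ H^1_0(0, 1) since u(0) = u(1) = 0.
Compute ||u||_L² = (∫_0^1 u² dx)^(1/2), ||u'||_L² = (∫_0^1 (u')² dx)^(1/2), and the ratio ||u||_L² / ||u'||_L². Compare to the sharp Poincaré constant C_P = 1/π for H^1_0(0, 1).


||u||_L² / ||u'||_L² = 1/π = C_P.

u(x) = sin(π·x), so u'(x) = π*cos(π*x).
Writing u(x) = A·sin(kπx/L) with A = 1 and k = 1, use ∫_0^L sin²(kπx/L) dx = L/2 and ∫_0^L cos²(kπx/L) dx = L/2.
u² = 1·sin²(π·x) and (u')² = π^2·cos²(π·x), and each of sin², cos² integrates to L/2 = 1/2 over (0, 1).
∫_0^1 u² dx = 1/2, so ||u||_L² = sqrt(2)/2.
∫_0^1 (u')² dx = π^2/2, so ||u'||_L² = sqrt(2)*π/2.
Ratio ||u||_L² / ||u'||_L² = 1/π.
Sharp Poincaré constant on H^1_0(0, 1) is C_P = L/π = 1/π, achieved by sin(π·x).
This is the k = 1 eigenfunction (up to amplitude), so the ratio equals the sharp Poincaré constant exactly.


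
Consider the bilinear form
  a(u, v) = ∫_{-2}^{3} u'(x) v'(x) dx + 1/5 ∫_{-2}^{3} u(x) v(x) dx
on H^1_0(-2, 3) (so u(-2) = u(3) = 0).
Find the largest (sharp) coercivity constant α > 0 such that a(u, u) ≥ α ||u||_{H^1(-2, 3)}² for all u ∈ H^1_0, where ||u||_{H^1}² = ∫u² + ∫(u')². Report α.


α = (5 + π^2)/(π^2 + 25)

Coercivity of a(·,·) on H^1_0(-2, 3) means a(u, u) ≥ α ||u||_{H^1}² for every u ∈ H^1_0.
The interval has length L = 5, and Poincaré/coercivity depend only on L. Here a(u, u) = ∫(u')² + (1/5)·∫u².
Here 0 < c = 1/5 < 1. The condition a(u,u) ≥ α||u||_{H^1}² reads (1−α)∫(u')² ≥ (α−c)∫u². Any admissible α is ≤ 1 (rapidly oscillating u have ∫u²/∫(u')² → 0), and α = 1 would force 0 ≥ (1−c)∫u², impossible since c < 1; so 1−α > 0. By the sharp Poincaré inequality on H^1_0 of an interval of length L, ∫(u')² ≥ (π/L)²∫u² with equality for the first sine mode sin(π(x−x₀)/L) (x₀ the left endpoint), so the inequality holds for all u iff (1−α)(π/L)² ≥ α − c, i.e. α ≤ ((π/L)² + c)/((π/L)² + 1) = (1 + c(L/π)²)/(1 + (L/π)²). With (π/L)² = π^2/25 and c = 1/5, the largest admissible constant is α = ((π/L)² + c)/((π/L)² + 1).
Simplifying, α = (5 + π^2)/(π^2 + 25).


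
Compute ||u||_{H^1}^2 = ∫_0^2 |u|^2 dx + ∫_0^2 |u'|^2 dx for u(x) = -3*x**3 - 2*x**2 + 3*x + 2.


||u||_{H^1}^2 = 85754/105

The H^1 norm (squared) on an interval (0, L) is
  ||u||_{H^1}^2 = ∫_0^L u(x)^2 dx + ∫_0^L u'(x)^2 dx.
Compute u'(x) = -9*x**2 - 4*x + 3.
Then u(x)^2 = 9*x**6 + 12*x**5 - 14*x**4 - 24*x**3 + x**2 + 12*x + 4 and u'(x)^2 = 81*x**4 + 72*x**3 - 38*x**2 - 24*x + 9.
Integrate each monomial from 0 to 2 using ∫_0^2 c·x^n dx = c·2^(n+1)/(n+1):
  ∫_0^2 u(x)^2 dx = ∫_0^2 (9*x^6 + 12*x^5 - 14*x^4 - 24*x^3 + x^2 + 12*x + 4) dx. Term by term:
    ∫_0^2 9*x^6 dx = 1152/7;  ∫_0^2 12*x^5 dx = 128;  ∫_0^2 -14*x^4 dx = -448/5;
    ∫_0^2 -24*x^3 dx = -96;  ∫_0^2 x^2 dx = 8/3;  ∫_0^2 12*x dx = 24;
    ∫_0^2 4 dx = 8.
  Sum: 1152/7 + 128 − 448/5 − 96 + 8/3 + 24 + 8 = 14872/105.
  ∫_0^2 u'(x)^2 dx = ∫_0^2 (81*x^4 + 72*x^3 - 38*x^2 - 24*x + 9) dx. Term by term:
    ∫_0^2 81*x^4 dx = 2592/5;  ∫_0^2 72*x^3 dx = 288;  ∫_0^2 -38*x^2 dx = -304/3;
    ∫_0^2 -24*x dx = -48;  ∫_0^2 9 dx = 18.
  Sum: 2592/5 + 288 − 304/3 − 48 + 18 = 10126/15.
Adding: ||u||_{H^1}^2 = 14872/105 + 10126/15 = 85754/105.


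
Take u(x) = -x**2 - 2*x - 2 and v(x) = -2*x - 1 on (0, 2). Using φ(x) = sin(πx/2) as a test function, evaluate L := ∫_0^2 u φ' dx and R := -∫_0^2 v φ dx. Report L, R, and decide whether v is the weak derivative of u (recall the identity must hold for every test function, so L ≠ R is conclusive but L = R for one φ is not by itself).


LHS = 16/π, RHS = 12/π. No, v is not the weak derivative of u.

u(x) = -x**2 - 2*x - 2, classical derivative u'(x) = -2*x - 2.
φ(x) = sin(πx/2), so φ'(x) = π*cos(π*x/2)/2.
Note φ(0) = φ(2) = 0, so the boundary term u·φ vanishes.
LHS = ∫_0^2 u(x) φ'(x) dx = ∫_0^2 (-π*x^2*cos(π*x/2)/2 - π*x*cos(π*x/2) - π*cos(π*x/2)) dx. Term by term:
  ∫_0^2 -π*cos(π*x/2) dx = 0;  ∫_0^2 -π*x*cos(π*x/2) dx = 8/π;  ∫_0^2 -π*x^2*cos(π*x/2)/2 dx = 8/π.
Sum: 0 + 8/π + 8/π = 16/π.
So LHS = 16/π.
∫_0^2 v(x) φ(x) dx = ∫_0^2 (-2*x*sin(π*x/2) - sin(π*x/2)) dx. Term by term:
  ∫_0^2 -sin(π*x/2) dx = -4/π;  ∫_0^2 -2*x*sin(π*x/2) dx = -8/π.
Sum: -4/π − 8/π = -12/π.
So RHS = -∫_0^2 v(x) φ(x) dx = 12/π.
LHS − RHS = 4/π ≠ 0, so the identity fails.
(For a valid weak derivative the identity must hold for EVERY test function, in particular this one. The failure shows v is NOT the weak derivative of u.)
Correct weak derivative would be u'(x) = -2*x - 2.


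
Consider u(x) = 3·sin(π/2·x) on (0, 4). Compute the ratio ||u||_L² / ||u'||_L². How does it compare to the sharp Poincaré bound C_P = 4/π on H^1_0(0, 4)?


||u||_L² / ||u'||_L² = 2/π < C_P = 4/π.

u(x) = 3·sin(π/2·x), so u'(x) = 3*π*cos(π*x/2)/2.
Writing u(x) = A·sin(kπx/L) with A = 3 and k = 2, use ∫_0^L sin²(kπx/L) dx = L/2 and ∫_0^L cos²(kπx/L) dx = L/2.
u² = 9·sin²(π/2·x) and (u')² = 9*π^2/4·cos²(π/2·x), and each of sin², cos² integrates to L/2 = 2 over (0, 4).
∫_0^4 u² dx = 18, so ||u||_L² = 3*sqrt(2).
∫_0^4 (u')² dx = 9*π^2/2, so ||u'||_L² = 3*sqrt(2)*π/2.
Ratio ||u||_L² / ||u'||_L² = 2/π.
Sharp Poincaré constant on H^1_0(0, 4) is C_P = L/π = 4/π, achieved by sin(π/4·x).
This is the k = 2 harmonic; the ratio L/(kπ) is strictly less than C_P = L/π, consistent with the sharp inequality ||u||_L² ≤ C_P ||u'||_L².


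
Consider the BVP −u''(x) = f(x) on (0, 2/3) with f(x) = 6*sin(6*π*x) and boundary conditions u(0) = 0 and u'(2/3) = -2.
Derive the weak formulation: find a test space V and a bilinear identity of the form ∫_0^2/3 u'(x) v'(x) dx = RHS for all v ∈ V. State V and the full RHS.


V = {v ∈ H^1(0, 2/3) : v(0) = 0} (test functions vanish at x = 0 where u is specified); weak form: ∫_0^2/3 u'v' dx = ∫_0^2/3 (6*sin(6*π*x)) v dx − 2·v(2/3) for all v ∈ V.

Multiply both sides by a test function v and integrate from 0 to 2/3:
  ∫_0^2/3 −u''(x) v(x) dx = ∫_0^2/3 f(x) v(x) dx.
Integrate the LHS by parts once:
  ∫_0^2/3 −u'' v dx = −[u'(x) v(x)]_0^2/3 + ∫_0^2/3 u'(x) v'(x) dx.
Thus ∫_0^2/3 u'(x) v'(x) dx = ∫_0^2/3 f(x) v(x) dx + [u'(x) v(x)]_0^2/3.
Choose V so that boundary terms are either known or forced to vanish.
Mixed BC: u(0) = 0 (Dirichlet) and u'(2/3) = -2 (Neumann). Define V = {v ∈ H^1(0, 2/3) : v(0) = 0}. Then [u' v]_0^2/3 = u'(2/3)·v(2/3) − u'(0)·0 = − 2·v(2/3).
Weak formulation: find u (satisfying any essential BC) such that ∫_0^2/3 u'(x) v'(x) dx = ∫_0^2/3 f v dx − 2·v(2/3) for all v ∈ V (Dirichlet at 0 absorbed into V; Neumann datum at x = 2/3 contributes the boundary term).
Substituting f(x) = 6*sin(6*π*x), the right-hand side is ∫_0^2/3 (6*sin(6*π*x)) v dx − 2·v(2/3).


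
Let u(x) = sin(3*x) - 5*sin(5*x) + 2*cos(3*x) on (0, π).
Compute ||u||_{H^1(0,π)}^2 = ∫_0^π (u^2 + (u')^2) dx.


||u||_{H^1(0,π)}^2 = 350*π

u'(x) = -6*sin(3*x) + 3*cos(3*x) - 25*cos(5*x).
Expand u² and (u')² and integrate term by term on (0, π), using: for integers n ≥ 1, ∫_0^π sin²(nx) dx = ∫_0^π cos²(nx) dx = π/2; for n ≠ n', ∫_0^π sin(nx)sin(n'x) dx = ∫_0^π cos(nx)cos(n'x) dx = 0; and by product-to-sum, ∫_0^π sin(nx)cos(n'x) dx = ½∫_0^π [sin((n+n')x) + sin((n−n')x)] dx, which is 0 when n+n' is even and 2n/(n²−n'²) when n+n' is odd (it need not vanish on (0, π)).
  u² squared terms: (-5)²·∫sin(5x)² dx = 25·π/2 = 25*π/2;  (2)²·∫cos(3x)² dx = 4·π/2 = 2*π;  (1)²·∫sin(3x)² dx = 1·π/2 = π/2.
  u² cross terms: 2·(-5)·(2)·∫sin(5x)·cos(3x) dx = -20·(0) = 0;  2·(-5)·(1)·∫sin(5x)·sin(3x) dx = -10·(0) = 0;  2·(2)·(1)·∫cos(3x)·sin(3x) dx = 4·(0) = 0.
  So ∫_0^π u² dx = 25*π/2 + 2*π + π/2 + 0 + 0 + 0 = 15*π.
  (u')² squared terms: (-25)²·∫cos(5x)² dx = 625·π/2 = 625*π/2;  (-6)²·∫sin(3x)² dx = 36·π/2 = 18*π;  (3)²·∫cos(3x)² dx = 9·π/2 = 9*π/2.
  (u')² cross terms: 2·(-25)·(-6)·∫cos(5x)·sin(3x) dx = 300·(0) = 0;  2·(-25)·(3)·∫cos(5x)·cos(3x) dx = -150·(0) = 0;  2·(-6)·(3)·∫sin(3x)·cos(3x) dx = -36·(0) = 0.
  So ∫_0^π (u')² dx = 625*π/2 + 18*π + 9*π/2 + 0 + 0 + 0 = 335*π.
||u||_{H^1}^2 = (15*π) + (335*π) = 350*π.


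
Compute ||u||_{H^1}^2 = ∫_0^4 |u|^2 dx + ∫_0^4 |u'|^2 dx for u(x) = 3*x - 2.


||u||_{H^1}^2 = 148

The H^1 norm (squared) on an interval (0, L) is
  ||u||_{H^1}^2 = ∫_0^L u(x)^2 dx + ∫_0^L u'(x)^2 dx.
Compute u'(x) = 3.
Then u(x)^2 = 9*x**2 - 12*x + 4 and u'(x)^2 = 9.
Integrate each monomial from 0 to 4 using ∫_0^4 c·x^n dx = c·4^(n+1)/(n+1):
  ∫_0^4 u(x)^2 dx = ∫_0^4 (9*x^2 - 12*x + 4) dx. Term by term:
    ∫_0^4 9*x^2 dx = 192;  ∫_0^4 -12*x dx = -96;  ∫_0^4 4 dx = 16.
  Sum: 192 − 96 + 16 = 112.
  ∫_0^4 u'(x)^2 dx = ∫_0^4 (9) dx. Term by term:
    ∫_0^4 9 dx = 36.
Adding: ||u||_{H^1}^2 = 112 + 36 = 148.


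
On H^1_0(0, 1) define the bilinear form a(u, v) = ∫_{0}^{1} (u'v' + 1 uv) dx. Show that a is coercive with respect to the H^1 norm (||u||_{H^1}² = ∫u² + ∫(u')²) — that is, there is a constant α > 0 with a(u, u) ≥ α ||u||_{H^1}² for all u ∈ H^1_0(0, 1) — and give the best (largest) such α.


α = 1

Coercivity of a(·,·) on H^1_0(0, 1) means a(u, u) ≥ α ||u||_{H^1}² for every u ∈ H^1_0.
The interval has length L = 1, and Poincaré/coercivity depend only on L. Here a(u, u) = ∫(u')² + (1)·∫u².
Here c = 1 ≥ 1, so a(u,u) = ∫(u')² + c∫u² ≥ ∫(u')² + ∫u² = ||u||_{H^1}², i.e. α = 1 works. No larger α is possible: a(u,u) ≥ α||u||_{H^1}² means (1−α)∫(u')² ≥ (α−c)∫u², and for the modes u_n = sin(nπ(x−x₀)/L) (x₀ the left endpoint) one has ∫u_n²/∫(u_n')² = (L/(nπ))² → 0, so a(u_n,u_n)/||u_n||_{H^1}² → 1. Hence the optimal constant is α = 1.
Therefore α = 1.


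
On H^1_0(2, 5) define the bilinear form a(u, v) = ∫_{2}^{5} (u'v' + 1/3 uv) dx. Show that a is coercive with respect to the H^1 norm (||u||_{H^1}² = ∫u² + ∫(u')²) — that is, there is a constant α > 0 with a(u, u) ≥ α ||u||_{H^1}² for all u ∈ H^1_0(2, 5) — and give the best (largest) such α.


α = (3 + π^2)/(9 + π^2)

Coercivity of a(·,·) on H^1_0(2, 5) means a(u, u) ≥ α ||u||_{H^1}² for every u ∈ H^1_0.
The interval has length L = 3, and Poincaré/coercivity depend only on L. Here a(u, u) = ∫(u')² + (1/3)·∫u².
Here 0 < c = 1/3 < 1. The condition a(u,u) ≥ α||u||_{H^1}² reads (1−α)∫(u')² ≥ (α−c)∫u². Any admissible α is ≤ 1 (rapidly oscillating u have ∫u²/∫(u')² → 0), and α = 1 would force 0 ≥ (1−c)∫u², impossible since c < 1; so 1−α > 0. By the sharp Poincaré inequality on H^1_0 of an interval of length L, ∫(u')² ≥ (π/L)²∫u² with equality for the first sine mode sin(π(x−x₀)/L) (x₀ the left endpoint), so the inequality holds for all u iff (1−α)(π/L)² ≥ α − c, i.e. α ≤ ((π/L)² + c)/((π/L)² + 1) = (1 + c(L/π)²)/(1 + (L/π)²). With (π/L)² = π^2/9 and c = 1/3, the largest admissible constant is α = ((π/L)² + c)/((π/L)² + 1).
Simplifying, α = (3 + π^2)/(9 + π^2).


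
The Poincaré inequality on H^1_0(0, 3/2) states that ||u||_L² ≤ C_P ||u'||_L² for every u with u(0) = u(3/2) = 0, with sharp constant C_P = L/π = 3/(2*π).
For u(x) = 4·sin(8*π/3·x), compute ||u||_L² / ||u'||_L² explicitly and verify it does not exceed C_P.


||u||_L² / ||u'||_L² = 3/(8*π) < C_P = 3/(2*π).

u(x) = 4·sin(8*π/3·x), so u'(x) = 32*π*cos(8*π*x/3)/3.
Writing u(x) = A·sin(kπx/L) with A = 4 and k = 4, use ∫_0^L sin²(kπx/L) dx = L/2 and ∫_0^L cos²(kπx/L) dx = L/2.
u² = 16·sin²(8*π/3·x) and (u')² = 1024*π^2/9·cos²(8*π/3·x), and each of sin², cos² integrates to L/2 = 3/4 over (0, 3/2).
∫_0^3/2 u² dx = 12, so ||u||_L² = 2*sqrt(3).
∫_0^3/2 (u')² dx = 256*π^2/3, so ||u'||_L² = 16*sqrt(3)*π/3.
Ratio ||u||_L² / ||u'||_L² = 3/(8*π).
Sharp Poincaré constant on H^1_0(0, 3/2) is C_P = L/π = 3/(2*π), achieved by sin(2*π/3·x).
This is the k = 4 harmonic; the ratio L/(kπ) is strictly less than C_P = L/π, consistent with the sharp inequality ||u||_L² ≤ C_P ||u'||_L².


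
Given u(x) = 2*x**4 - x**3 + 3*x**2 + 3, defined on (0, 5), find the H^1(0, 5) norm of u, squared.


||u||_{H^1}^2 = 13193780/9

The H^1 norm (squared) on an interval (0, L) is
  ||u||_{H^1}^2 = ∫_0^L u(x)^2 dx + ∫_0^L u'(x)^2 dx.
Compute u'(x) = 8*x**3 - 3*x**2 + 6*x.
Then u(x)^2 = 4*x**8 - 4*x**7 + 13*x**6 - 6*x**5 + 21*x**4 - 6*x**3 + 18*x**2 + 9 and u'(x)^2 = 64*x**6 - 48*x**5 + 105*x**4 - 36*x**3 + 36*x**2.
Integrate each monomial from 0 to 5 using ∫_0^5 c·x^n dx = c·5^(n+1)/(n+1):
  ∫_0^5 u(x)^2 dx = ∫_0^5 (4*x^8 - 4*x^7 + 13*x^6 - 6*x^5 + 21*x^4 - 6*x^3 + 18*x^2 + 9) dx. Term by term:
    ∫_0^5 4*x^8 dx = 7812500/9;  ∫_0^5 -4*x^7 dx = -390625/2;  ∫_0^5 13*x^6 dx = 1015625/7;
    ∫_0^5 -6*x^5 dx = -15625;  ∫_0^5 21*x^4 dx = 13125;  ∫_0^5 -6*x^3 dx = -1875/2;
    ∫_0^5 18*x^2 dx = 750;  ∫_0^5 9 dx = 45.
  Sum: 7812500/9 − 390625/2 + 1015625/7 − 15625 + 13125 − 1875/2 + 750 + 45 = 51356960/63.
  ∫_0^5 u'(x)^2 dx = ∫_0^5 (64*x^6 - 48*x^5 + 105*x^4 - 36*x^3 + 36*x^2) dx. Term by term:
    ∫_0^5 64*x^6 dx = 5000000/7;  ∫_0^5 -48*x^5 dx = -125000;  ∫_0^5 105*x^4 dx = 65625;
    ∫_0^5 -36*x^3 dx = -5625;  ∫_0^5 36*x^2 dx = 1500.
  Sum: 5000000/7 − 125000 + 65625 − 5625 + 1500 = 4555500/7.
Adding: ||u||_{H^1}^2 = 51356960/63 + 4555500/7 = 13193780/9.


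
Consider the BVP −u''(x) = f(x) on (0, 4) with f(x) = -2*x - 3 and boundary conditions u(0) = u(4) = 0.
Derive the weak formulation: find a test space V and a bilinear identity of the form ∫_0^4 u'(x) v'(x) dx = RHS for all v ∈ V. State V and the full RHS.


V = H^1_0(0, 4) (so v(0) = v(4) = 0); weak form: ∫_0^4 u'v' dx = ∫_0^4 (-2*x - 3) v dx for all v ∈ V.

Multiply both sides by a test function v and integrate from 0 to 4:
  ∫_0^4 −u''(x) v(x) dx = ∫_0^4 f(x) v(x) dx.
Integrate the LHS by parts once:
  ∫_0^4 −u'' v dx = −[u'(x) v(x)]_0^4 + ∫_0^4 u'(x) v'(x) dx.
Thus ∫_0^4 u'(x) v'(x) dx = ∫_0^4 f(x) v(x) dx + [u'(x) v(x)]_0^4.
Choose V so that boundary terms are either known or forced to vanish.
u is Dirichlet: u(0) = u(4) = 0. Let V = H^1_0(0, 4); then v(0) = v(4) = 0, and [u' v]_0^4 = 0.
Weak formulation: find u (satisfying any essential BC) such that ∫_0^4 u'(x) v'(x) dx = ∫_0^4 f v dx for all v ∈ V.
Substituting f(x) = -2*x - 3, the right-hand side is ∫_0^4 (-2*x - 3) v dx.


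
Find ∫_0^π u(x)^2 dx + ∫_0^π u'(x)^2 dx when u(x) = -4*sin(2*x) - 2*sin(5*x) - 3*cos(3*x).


||u||_{H^1(0,π)}^2 = -192 + 137*π

u'(x) = 9*sin(3*x) - 8*cos(2*x) - 10*cos(5*x).
Expand u² and (u')² and integrate term by term on (0, π), using: for integers n ≥ 1, ∫_0^π sin²(nx) dx = ∫_0^π cos²(nx) dx = π/2; for n ≠ n', ∫_0^π sin(nx)sin(n'x) dx = ∫_0^π cos(nx)cos(n'x) dx = 0; and by product-to-sum, ∫_0^π sin(nx)cos(n'x) dx = ½∫_0^π [sin((n+n')x) + sin((n−n')x)] dx, which is 0 when n+n' is even and 2n/(n²−n'²) when n+n' is odd (it need not vanish on (0, π)).
  u² squared terms: (-4)²·∫sin(2x)² dx = 16·π/2 = 8*π;  (-3)²·∫cos(3x)² dx = 9·π/2 = 9*π/2;  (-2)²·∫sin(5x)² dx = 4·π/2 = 2*π.
  u² cross terms: 2·(-4)·(-3)·∫sin(2x)·cos(3x) dx = 24·(-4/5) = -96/5;  2·(-4)·(-2)·∫sin(2x)·sin(5x) dx = 16·(0) = 0;  2·(-3)·(-2)·∫cos(3x)·sin(5x) dx = 12·(0) = 0.
  So ∫_0^π u² dx = 8*π + 9*π/2 + 2*π − 96/5 + 0 + 0 = -96/5 + 29*π/2.
  (u')² squared terms: (-10)²·∫cos(5x)² dx = 100·π/2 = 50*π;  (-8)²·∫cos(2x)² dx = 64·π/2 = 32*π;  (9)²·∫sin(3x)² dx = 81·π/2 = 81*π/2.
  (u')² cross terms: 2·(-10)·(-8)·∫cos(5x)·cos(2x) dx = 160·(0) = 0;  2·(-10)·(9)·∫cos(5x)·sin(3x) dx = -180·(0) = 0;  2·(-8)·(9)·∫cos(2x)·sin(3x) dx = -144·(6/5) = -864/5.
  So ∫_0^π (u')² dx = 50*π + 32*π + 81*π/2 + 0 + 0 − 864/5 = -864/5 + 245*π/2.
||u||_{H^1}^2 = (-96/5 + 29*π/2) + (-864/5 + 245*π/2) = -192 + 137*π.


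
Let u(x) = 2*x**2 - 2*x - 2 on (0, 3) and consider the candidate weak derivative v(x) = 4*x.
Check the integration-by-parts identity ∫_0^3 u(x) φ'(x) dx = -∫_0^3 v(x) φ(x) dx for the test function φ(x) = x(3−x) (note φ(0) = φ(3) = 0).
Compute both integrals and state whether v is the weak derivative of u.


LHS = -18, RHS = -27. No, v is not the weak derivative of u.

u(x) = 2*x**2 - 2*x - 2, classical derivative u'(x) = 4*x - 2.
φ(x) = x(3−x), so φ'(x) = 3 - 2*x.
Note φ(0) = φ(3) = 0, so the boundary term u·φ vanishes.
LHS = ∫_0^3 u(x) φ'(x) dx = ∫_0^3 (-4*x^3 + 10*x^2 - 2*x - 6) dx. Term by term:
  ∫_0^3 -4*x^3 dx = -81;  ∫_0^3 10*x^2 dx = 90;  ∫_0^3 -2*x dx = -9;
  ∫_0^3 -6 dx = -18.
Sum: -81 + 90 − 9 − 18 = -18.
So LHS = -18.
∫_0^3 v(x) φ(x) dx = ∫_0^3 (-4*x^3 + 12*x^2) dx. Term by term:
  ∫_0^3 -4*x^3 dx = -81;  ∫_0^3 12*x^2 dx = 108.
Sum: -81 + 108 = 27.
So RHS = -∫_0^3 v(x) φ(x) dx = -27.
LHS − RHS = 9 ≠ 0, so the identity fails.
(For a valid weak derivative the identity must hold for EVERY test function, in particular this one. The failure shows v is NOT the weak derivative of u.)
Correct weak derivative would be u'(x) = 4*x - 2.


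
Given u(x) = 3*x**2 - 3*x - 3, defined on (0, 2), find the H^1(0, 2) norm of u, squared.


||u||_{H^1}^2 = 288/5

The H^1 norm (squared) on an interval (0, L) is
  ||u||_{H^1}^2 = ∫_0^L u(x)^2 dx + ∫_0^L u'(x)^2 dx.
Compute u'(x) = 6*x - 3.
Then u(x)^2 = 9*x**4 - 18*x**3 - 9*x**2 + 18*x + 9 and u'(x)^2 = 36*x**2 - 36*x + 9.
Integrate each monomial from 0 to 2 using ∫_0^2 c·x^n dx = c·2^(n+1)/(n+1):
  ∫_0^2 u(x)^2 dx = ∫_0^2 (9*x^4 - 18*x^3 - 9*x^2 + 18*x + 9) dx. Term by term:
    ∫_0^2 9*x^4 dx = 288/5;  ∫_0^2 -18*x^3 dx = -72;  ∫_0^2 -9*x^2 dx = -24;
    ∫_0^2 18*x dx = 36;  ∫_0^2 9 dx = 18.
  Sum: 288/5 − 72 − 24 + 36 + 18 = 78/5.
  ∫_0^2 u'(x)^2 dx = ∫_0^2 (36*x^2 - 36*x + 9) dx. Term by term:
    ∫_0^2 36*x^2 dx = 96;  ∫_0^2 -36*x dx = -72;  ∫_0^2 9 dx = 18.
  Sum: 96 − 72 + 18 = 42.
Adding: ||u||_{H^1}^2 = 78/5 + 42 = 288/5.


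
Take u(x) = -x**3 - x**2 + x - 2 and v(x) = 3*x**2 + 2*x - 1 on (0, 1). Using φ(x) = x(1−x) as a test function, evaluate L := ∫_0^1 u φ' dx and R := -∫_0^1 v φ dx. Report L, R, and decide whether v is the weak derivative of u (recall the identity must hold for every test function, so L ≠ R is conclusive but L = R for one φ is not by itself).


LHS = 3/20, RHS = -3/20. No, v is not the weak derivative of u.

u(x) = -x**3 - x**2 + x - 2, classical derivative u'(x) = -3*x**2 - 2*x + 1.
φ(x) = x(1−x), so φ'(x) = 1 - 2*x.
Note φ(0) = φ(1) = 0, so the boundary term u·φ vanishes.
LHS = ∫_0^1 u(x) φ'(x) dx = ∫_0^1 (2*x^4 + x^3 - 3*x^2 + 5*x - 2) dx. Term by term:
  ∫_0^1 2*x^4 dx = 2/5;  ∫_0^1 x^3 dx = 1/4;  ∫_0^1 -3*x^2 dx = -1;
  ∫_0^1 5*x dx = 5/2;  ∫_0^1 -2 dx = -2.
Sum: 2/5 + 1/4 − 1 + 5/2 − 2 = 3/20.
So LHS = 3/20.
∫_0^1 v(x) φ(x) dx = ∫_0^1 (-3*x^4 + x^3 + 3*x^2 - x) dx. Term by term:
  ∫_0^1 -3*x^4 dx = -3/5;  ∫_0^1 x^3 dx = 1/4;  ∫_0^1 3*x^2 dx = 1;
  ∫_0^1 -x dx = -1/2.
Sum: -3/5 + 1/4 + 1 − 1/2 = 3/20.
So RHS = -∫_0^1 v(x) φ(x) dx = -3/20.
LHS − RHS = 3/10 ≠ 0, so the identity fails.
(For a valid weak derivative the identity must hold for EVERY test function, in particular this one. The failure shows v is NOT the weak derivative of u.)
Correct weak derivative would be u'(x) = -3*x**2 - 2*x + 1.


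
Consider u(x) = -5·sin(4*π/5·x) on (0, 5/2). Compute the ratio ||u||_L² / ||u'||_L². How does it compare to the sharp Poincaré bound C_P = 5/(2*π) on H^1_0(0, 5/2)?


||u||_L² / ||u'||_L² = 5/(4*π) < C_P = 5/(2*π).

u(x) = -5·sin(4*π/5·x), so u'(x) = -4*π*cos(4*π*x/5).
Writing u(x) = A·sin(kπx/L) with A = -5 and k = 2, use ∫_0^L sin²(kπx/L) dx = L/2 and ∫_0^L cos²(kπx/L) dx = L/2.
u² = 25·sin²(4*π/5·x) and (u')² = 16*π^2·cos²(4*π/5·x), and each of sin², cos² integrates to L/2 = 5/4 over (0, 5/2).
∫_0^5/2 u² dx = 125/4, so ||u||_L² = 5*sqrt(5)/2.
∫_0^5/2 (u')² dx = 20*π^2, so ||u'||_L² = 2*sqrt(5)*π.
Ratio ||u||_L² / ||u'||_L² = 5/(4*π).
Sharp Poincaré constant on H^1_0(0, 5/2) is C_P = L/π = 5/(2*π), achieved by sin(2*π/5·x).
This is the k = 2 harmonic; the ratio L/(kπ) is strictly less than C_P = L/π, consistent with the sharp inequality ||u||_L² ≤ C_P ||u'||_L².


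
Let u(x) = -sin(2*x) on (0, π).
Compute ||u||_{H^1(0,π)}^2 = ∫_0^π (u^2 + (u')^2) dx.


||u||_{H^1(0,π)}^2 = 5*π/2

u'(x) = -2*cos(2*x).
Expand u² and (u')² and integrate term by term on (0, π), using: for integers n ≥ 1, ∫_0^π sin²(nx) dx = ∫_0^π cos²(nx) dx = π/2; for n ≠ n', ∫_0^π sin(nx)sin(n'x) dx = ∫_0^π cos(nx)cos(n'x) dx = 0; and by product-to-sum, ∫_0^π sin(nx)cos(n'x) dx = ½∫_0^π [sin((n+n')x) + sin((n−n')x)] dx, which is 0 when n+n' is even and 2n/(n²−n'²) when n+n' is odd (it need not vanish on (0, π)).
  u² squared terms: (-1)²·∫sin(2x)² dx = 1·π/2 = π/2.
  So ∫_0^π u² dx = π/2.
  (u')² squared terms: (-2)²·∫cos(2x)² dx = 4·π/2 = 2*π.
  So ∫_0^π (u')² dx = 2*π.
||u||_{H^1}^2 = (π/2) + (2*π) = 5*π/2.


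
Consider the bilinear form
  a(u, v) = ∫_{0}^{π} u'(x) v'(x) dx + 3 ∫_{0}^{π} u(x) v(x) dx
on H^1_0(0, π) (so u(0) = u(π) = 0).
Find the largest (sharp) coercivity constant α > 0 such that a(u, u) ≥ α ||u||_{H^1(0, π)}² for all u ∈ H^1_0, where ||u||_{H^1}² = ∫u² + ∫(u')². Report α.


α = 1

Coercivity of a(·,·) on H^1_0(0, π) means a(u, u) ≥ α ||u||_{H^1}² for every u ∈ H^1_0.
The interval has length L = π, and Poincaré/coercivity depend only on L. Here a(u, u) = ∫(u')² + (3)·∫u².
Here c = 3 ≥ 1, so a(u,u) = ∫(u')² + c∫u² ≥ ∫(u')² + ∫u² = ||u||_{H^1}², i.e. α = 1 works. No larger α is possible: a(u,u) ≥ α||u||_{H^1}² means (1−α)∫(u')² ≥ (α−c)∫u², and for the modes u_n = sin(nπ(x−x₀)/L) (x₀ the left endpoint) one has ∫u_n²/∫(u_n')² = (L/(nπ))² → 0, so a(u_n,u_n)/||u_n||_{H^1}² → 1. Hence the optimal constant is α = 1.
Therefore α = 1.


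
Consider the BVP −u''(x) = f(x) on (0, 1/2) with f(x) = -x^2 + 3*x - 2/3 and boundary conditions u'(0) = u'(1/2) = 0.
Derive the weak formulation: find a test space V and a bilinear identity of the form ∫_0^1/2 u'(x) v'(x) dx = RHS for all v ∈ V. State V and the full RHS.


V = H^1(0, 1/2) (no boundary constraint on v; u is determined up to an additive constant); weak form: ∫_0^1/2 u'v' dx = ∫_0^1/2 (-x^2 + 3*x - 2/3) v dx for all v ∈ V.

Multiply both sides by a test function v and integrate from 0 to 1/2:
  ∫_0^1/2 −u''(x) v(x) dx = ∫_0^1/2 f(x) v(x) dx.
Integrate the LHS by parts once:
  ∫_0^1/2 −u'' v dx = −[u'(x) v(x)]_0^1/2 + ∫_0^1/2 u'(x) v'(x) dx.
Thus ∫_0^1/2 u'(x) v'(x) dx = ∫_0^1/2 f(x) v(x) dx + [u'(x) v(x)]_0^1/2.
Choose V so that boundary terms are either known or forced to vanish.
u has homogeneous Neumann: u'(0) = u'(1/2) = 0. So [u' v]_0^1/2 = 0·v(1/2) − 0·v(0) = 0 for any v; take V = H^1(0, 1/2).
Weak formulation: find u (satisfying any essential BC) such that ∫_0^1/2 u'(x) v'(x) dx = ∫_0^1/2 f v dx for all v ∈ V (homogeneous Neumann, so boundary terms vanish).
Substituting f(x) = -x^2 + 3*x - 2/3, the right-hand side is ∫_0^1/2 (-x^2 + 3*x - 2/3) v dx.
Compatibility check (pure Neumann): taking v ≡ 1 ∈ V gives 0 = ∫_0^1/2 f dx + (0) − (0), i.e. ∫_0^1/2 f dx must equal u'(0) − u'(1/2) = 0. Indeed ∫_0^1/2 (-x^2 + 3*x - 2/3) dx = 0, so the data are compatible. The solution is then unique only up to an additive constant (fix it e.g. by requiring ∫_0^1/2 u dx = 0).


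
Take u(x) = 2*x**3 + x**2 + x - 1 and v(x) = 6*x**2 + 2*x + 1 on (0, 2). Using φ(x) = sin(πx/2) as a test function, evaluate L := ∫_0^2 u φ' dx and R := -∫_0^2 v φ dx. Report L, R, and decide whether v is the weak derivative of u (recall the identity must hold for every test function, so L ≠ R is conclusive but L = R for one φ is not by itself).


LHS = -60/π + 192/π^3, RHS = -60/π + 192/π^3. Yes, v = u' weakly.

u(x) = 2*x**3 + x**2 + x - 1, classical derivative u'(x) = 6*x**2 + 2*x + 1.
φ(x) = sin(πx/2), so φ'(x) = π*cos(π*x/2)/2.
Note φ(0) = φ(2) = 0, so the boundary term u·φ vanishes.
LHS = ∫_0^2 u(x) φ'(x) dx = ∫_0^2 (π*x^3*cos(π*x/2) + π*x^2*cos(π*x/2)/2 + π*x*cos(π*x/2)/2 - π*cos(π*x/2)/2) dx. Term by term:
  ∫_0^2 -π*cos(π*x/2)/2 dx = 0;  ∫_0^2 π*x^3*cos(π*x/2) dx = -48/π + 192/π^3;  ∫_0^2 π*x*cos(π*x/2)/2 dx = -4/π;
  ∫_0^2 π*x^2*cos(π*x/2)/2 dx = -8/π.
Sum: 0 + -48/π + 192/π^3 − 4/π − 8/π = -60/π + 192/π^3.
So LHS = -60/π + 192/π^3.
∫_0^2 v(x) φ(x) dx = ∫_0^2 (6*x^2*sin(π*x/2) + 2*x*sin(π*x/2) + sin(π*x/2)) dx. Term by term:
  ∫_0^2 2*x*sin(π*x/2) dx = 8/π;  ∫_0^2 6*x^2*sin(π*x/2) dx = -192/π^3 + 48/π;  ∫_0^2 sin(π*x/2) dx = 4/π.
Sum: 8/π + -192/π^3 + 48/π + 4/π = -192/π^3 + 60/π.
So RHS = -∫_0^2 v(x) φ(x) dx = -60/π + 192/π^3.
LHS = RHS, so the identity holds for this test φ.
Moreover u is smooth here and v(x) = u'(x) = 6*x**2 + 2*x + 1 pointwise, so the identity holds for every test function. Hence v is the weak derivative of u.


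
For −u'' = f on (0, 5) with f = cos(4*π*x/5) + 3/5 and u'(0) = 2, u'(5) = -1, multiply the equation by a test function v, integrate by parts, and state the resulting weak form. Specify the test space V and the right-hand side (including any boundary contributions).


V = H^1(0, 5) (v unrestricted at boundary; u is determined up to an additive constant); weak form: ∫_0^5 u'v' dx = ∫_0^5 (cos(4*π*x/5) + 3/5) v dx − v(5) − 2·v(0) for all v ∈ V.

Multiply both sides by a test function v and integrate from 0 to 5:
  ∫_0^5 −u''(x) v(x) dx = ∫_0^5 f(x) v(x) dx.
Integrate the LHS by parts once:
  ∫_0^5 −u'' v dx = −[u'(x) v(x)]_0^5 + ∫_0^5 u'(x) v'(x) dx.
Thus ∫_0^5 u'(x) v'(x) dx = ∫_0^5 f(x) v(x) dx + [u'(x) v(x)]_0^5.
Choose V so that boundary terms are either known or forced to vanish.
u has inhomogeneous Neumann u'(0) = 2, u'(5) = -1. [u' v]_0^5 = (-1)·v(5) − (2)·v(0) = − v(5) − 2·v(0). Take V = H^1(0, 5); boundary term becomes part of RHS.
Weak formulation: find u (satisfying any essential BC) such that ∫_0^5 u'(x) v'(x) dx = ∫_0^5 f v dx − v(5) − 2·v(0) for all v ∈ V (Neumann data are natural BCs: they enter the RHS as boundary terms).
Substituting f(x) = cos(4*π*x/5) + 3/5, the right-hand side is ∫_0^5 (cos(4*π*x/5) + 3/5) v dx − v(5) − 2·v(0).
Compatibility check (pure Neumann): taking v ≡ 1 ∈ V gives 0 = ∫_0^5 f dx + (-1) − (2), i.e. ∫_0^5 f dx must equal u'(0) − u'(5) = 3. Indeed ∫_0^5 (cos(4*π*x/5) + 3/5) dx = 3, so the data are compatible. The solution is then unique only up to an additive constant (fix it e.g. by requiring ∫_0^5 u dx = 0).
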